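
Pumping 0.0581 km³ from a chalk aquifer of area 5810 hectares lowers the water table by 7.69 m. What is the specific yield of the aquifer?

Sy ≈ 0.13

A = 5810 hectares = 5.81 × 10^7 m²
ΔV = 0.0581 km³ = 5.81 × 10^7 m³
Sy = ΔV / (A × Δh) = 5.81 × 10^7 m³ / (5.81 × 10^7 m² × 7.69 m) = 0.13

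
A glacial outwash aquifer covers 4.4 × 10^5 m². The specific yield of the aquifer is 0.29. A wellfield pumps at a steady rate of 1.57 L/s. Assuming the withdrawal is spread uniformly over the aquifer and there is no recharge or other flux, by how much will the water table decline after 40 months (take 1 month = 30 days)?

Δh ≈ 1.28 m

Q = 1.57 L/s = 135.6 m³/d
t = 40 months = 1200 d
ΔV = Q × t = 135.6 m³/d × 1200 d = 1.628 × 10^5 m³
Δh = ΔV / (Sy × A) = 1.628 × 10^5 / (0.29 × 4.4 × 10^5) = 1.276 m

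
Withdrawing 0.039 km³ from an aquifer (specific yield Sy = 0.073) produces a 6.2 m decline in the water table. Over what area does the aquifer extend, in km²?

A ≈ 86.2 km²

ΔV = 0.039 km³ = 3.9 × 10^7 m³
A = ΔV / (Sy × Δh) = 3.9 × 10^7 / (0.073 × 6.2) = 8.617 × 10^7 m²
A = 8.617 × 10^7 m² = 86.17 km²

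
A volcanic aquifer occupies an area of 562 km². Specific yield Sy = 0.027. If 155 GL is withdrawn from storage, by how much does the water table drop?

A = 562 km² = 5.62 × 10^8 m²
ΔV = 155 GL = 1.55 × 10^8 m³
Δh = ΔV / (Sy × A) = 1.55 × 10^8 m³ / (0.027 × 5.62 × 10^8 m²) = 10.21 m

Δh ≈ 10.2 m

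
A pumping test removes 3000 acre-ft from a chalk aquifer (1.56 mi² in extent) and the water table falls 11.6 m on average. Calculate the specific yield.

A = 1.56 mi² = 4.04 × 10^6 m²
ΔV = 3000 acre-ft = 3.7 × 10^6 m³
Sy = ΔV / (A × Δh) = 3.7 × 10^6 m³ / (4.04 × 10^6 m² × 11.6 m) = 0.07895

Sy ≈ 0.079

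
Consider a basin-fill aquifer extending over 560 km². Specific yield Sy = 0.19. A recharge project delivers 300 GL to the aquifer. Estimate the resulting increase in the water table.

A = 560 km² = 5.6 × 10^8 m²
ΔV = 300 GL = 3 × 10^8 m³
Δh = ΔV / (Sy × A) = 3 × 10^8 m³ / (0.19 × 5.6 × 10^8 m²) = 2.82 m

Δh ≈ 2.82 m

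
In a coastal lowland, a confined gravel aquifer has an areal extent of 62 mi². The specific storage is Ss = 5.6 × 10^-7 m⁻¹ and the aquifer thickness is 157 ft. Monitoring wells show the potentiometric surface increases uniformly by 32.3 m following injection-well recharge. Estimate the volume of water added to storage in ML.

b = 157 ft = 47.85 m
S = Ss × b = 5.6 × 10^-7 m⁻¹ × 47.85 m = 2.68 × 10^-5
A = 62 mi² = 1.606 × 10^8 m²
ΔV = S × A × Δh = 2.68 × 10^-5 × 1.606 × 10^8 m² × 32.3 m = 1.39 × 10^5 m³
ΔV = 1.39 × 10^5 m³ = 139 ML

ΔV ≈ 139 ML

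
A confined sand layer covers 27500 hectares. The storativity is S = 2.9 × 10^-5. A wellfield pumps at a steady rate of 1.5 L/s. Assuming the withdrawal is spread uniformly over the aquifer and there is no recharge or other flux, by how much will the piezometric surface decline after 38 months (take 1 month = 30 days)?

Δh ≈ 18.5 m

A = 27500 hectares = 2.75 × 10^8 m²
Q = 1.5 L/s = 129.6 m³/d
t = 38 months = 1140 d
ΔV = Q × t = 129.6 m³/d × 1140 d = 1.477 × 10^5 m³
Δh = ΔV / (S × A) = 1.477 × 10^5 / (2.9 × 10^-5 × 2.75 × 10^8) = 18.53 m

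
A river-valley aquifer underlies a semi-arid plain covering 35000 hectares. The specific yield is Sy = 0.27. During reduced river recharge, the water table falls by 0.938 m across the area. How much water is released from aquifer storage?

ΔV ≈ 8.86 × 10^7 m³

A = 35000 hectares = 3.5 × 10^8 m²
ΔV = Sy × A × Δh = 0.27 × 3.5 × 10^8 m² × 0.938 m = 8.864 × 10^7 m³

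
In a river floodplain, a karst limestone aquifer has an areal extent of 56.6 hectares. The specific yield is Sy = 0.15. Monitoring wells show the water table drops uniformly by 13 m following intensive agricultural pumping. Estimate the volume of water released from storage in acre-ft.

ΔV ≈ 895 acre-ft

A = 56.6 hectares = 5.66 × 10^5 m²
ΔV = Sy × A × Δh = 0.15 × 5.66 × 10^5 m² × 13 m = 1.104 × 10^6 m³
ΔV = 1.104 × 10^6 m³ = 894.8 acre-ft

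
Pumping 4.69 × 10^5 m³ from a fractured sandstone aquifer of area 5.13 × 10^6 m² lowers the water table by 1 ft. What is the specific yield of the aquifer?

Δh = 1 ft = 0.3048 m
Sy = ΔV / (A × Δh) = 4.69 × 10^5 m³ / (5.13 × 10^6 m² × 0.3048 m) = 0.2999

Sy ≈ 0.3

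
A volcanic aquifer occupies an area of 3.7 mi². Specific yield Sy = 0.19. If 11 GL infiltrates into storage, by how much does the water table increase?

Δh ≈ 6.04 m

A = 3.7 mi² = 9.583 × 10^6 m²
ΔV = 11 GL = 1.1 × 10^7 m³
Δh = ΔV / (Sy × A) = 1.1 × 10^7 m³ / (0.19 × 9.583 × 10^6 m²) = 6.041 m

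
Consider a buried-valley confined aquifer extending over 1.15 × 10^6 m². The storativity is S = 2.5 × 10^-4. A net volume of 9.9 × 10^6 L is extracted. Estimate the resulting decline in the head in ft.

Δh ≈ 113 ft

ΔV = 9.9 × 10^6 L = 9900 m³
Δh = ΔV / (S × A) = 9900 m³ / (2.5 × 10^-4 × 1.15 × 10^6 m²) = 34.43 m
Δh = 34.43 m = 113 ft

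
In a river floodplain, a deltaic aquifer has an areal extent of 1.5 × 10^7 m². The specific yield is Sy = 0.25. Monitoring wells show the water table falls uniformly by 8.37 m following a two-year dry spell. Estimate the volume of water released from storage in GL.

ΔV ≈ 31.4 GL

ΔV = Sy × A × Δh = 0.25 × 1.5 × 10^7 m² × 8.37 m = 3.139 × 10^7 m³
ΔV = 3.139 × 10^7 m³ = 31.39 GL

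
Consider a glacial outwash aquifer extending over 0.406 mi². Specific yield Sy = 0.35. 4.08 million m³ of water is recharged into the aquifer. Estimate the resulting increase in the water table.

A = 0.406 mi² = 1.052 × 10^6 m²
ΔV = 4.08 million m³ = 4.08 × 10^6 m³
Δh = ΔV / (Sy × A) = 4.08 × 10^6 m³ / (0.35 × 1.052 × 10^6 m²) = 11.09 m

Δh ≈ 11.1 m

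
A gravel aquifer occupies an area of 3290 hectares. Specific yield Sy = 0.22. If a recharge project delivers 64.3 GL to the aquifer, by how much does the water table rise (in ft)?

Δh ≈ 29.1 ft

A = 3290 hectares = 3.29 × 10^7 m²
ΔV = 64.3 GL = 6.43 × 10^7 m³
Δh = ΔV / (Sy × A) = 6.43 × 10^7 m³ / (0.22 × 3.29 × 10^7 m²) = 8.884 m
Δh = 8.884 m = 29.15 ft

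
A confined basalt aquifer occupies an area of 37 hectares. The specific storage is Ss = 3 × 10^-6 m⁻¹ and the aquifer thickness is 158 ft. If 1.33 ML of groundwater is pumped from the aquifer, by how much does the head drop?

b = 158 ft = 48.16 m
S = Ss × b = 3 × 10^-6 m⁻¹ × 48.16 m = 1.445 × 10^-4
A = 37 hectares = 3.7 × 10^5 m²
ΔV = 1.33 ML = 1330 m³
Δh = ΔV / (S × A) = 1330 m³ / (1.445 × 10^-4 × 3.7 × 10^5 m²) = 24.88 m

Δh ≈ 24.9 m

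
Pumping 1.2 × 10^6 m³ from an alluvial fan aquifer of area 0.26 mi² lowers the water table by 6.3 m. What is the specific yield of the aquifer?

Sy ≈ 0.28

A = 0.26 mi² = 6.734 × 10^5 m²
Sy = ΔV / (A × Δh) = 1.2 × 10^6 m³ / (6.734 × 10^5 m² × 6.3 m) = 0.2829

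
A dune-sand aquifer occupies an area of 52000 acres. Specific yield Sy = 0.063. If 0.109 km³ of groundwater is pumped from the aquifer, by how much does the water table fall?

A = 52000 acres = 2.104 × 10^8 m²
ΔV = 0.109 km³ = 1.09 × 10^8 m³
Δh = ΔV / (Sy × A) = 1.09 × 10^8 m³ / (0.063 × 2.104 × 10^8 m²) = 8.222 m

Δh ≈ 8.22 m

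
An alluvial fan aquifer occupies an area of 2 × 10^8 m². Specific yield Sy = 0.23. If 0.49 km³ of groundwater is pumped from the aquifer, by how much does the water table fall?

Δh ≈ 10.7 m

ΔV = 0.49 km³ = 4.9 × 10^8 m³
Δh = ΔV / (Sy × A) = 4.9 × 10^8 m³ / (0.23 × 2 × 10^8 m²) = 10.65 m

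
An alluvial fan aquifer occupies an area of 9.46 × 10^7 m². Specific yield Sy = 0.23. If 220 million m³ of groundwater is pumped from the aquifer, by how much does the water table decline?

Δh ≈ 10.1 m

ΔV = 220 million m³ = 2.2 × 10^8 m³
Δh = ΔV / (Sy × A) = 2.2 × 10^8 m³ / (0.23 × 9.46 × 10^7 m²) = 10.11 m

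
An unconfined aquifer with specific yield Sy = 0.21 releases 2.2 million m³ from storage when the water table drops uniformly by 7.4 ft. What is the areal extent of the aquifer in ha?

A ≈ 464 ha

Δh = 7.4 ft = 2.256 m
ΔV = 2.2 million m³ = 2.2 × 10^6 m³
A = ΔV / (Sy × Δh) = 2.2 × 10^6 / (0.21 × 2.256) = 4.645 × 10^6 m²
A = 4.645 × 10^6 m² = 464.5 ha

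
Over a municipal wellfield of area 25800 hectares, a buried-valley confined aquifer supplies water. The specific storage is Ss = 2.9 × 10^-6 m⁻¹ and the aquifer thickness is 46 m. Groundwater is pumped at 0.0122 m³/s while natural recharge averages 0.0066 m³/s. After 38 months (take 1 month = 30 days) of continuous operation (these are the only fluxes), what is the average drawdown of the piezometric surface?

Δh ≈ 16 m

S = Ss × b = 2.9 × 10^-6 m⁻¹ × 46 m = 1.334 × 10^-4
A = 25800 hectares = 2.58 × 10^8 m²
Net abstraction = 0.0122 − 0.0066 = 0.0056 m³/s
Q_net = 0.0056 m³/s = 483.8 m³/d
t = 38 months = 1140 d
ΔV = Q × t = 483.8 m³/d × 1140 d = 5.516 × 10^5 m³
Δh = ΔV / (S × A) = 5.516 × 10^5 / (1.334 × 10^-4 × 2.58 × 10^8) = 16.03 m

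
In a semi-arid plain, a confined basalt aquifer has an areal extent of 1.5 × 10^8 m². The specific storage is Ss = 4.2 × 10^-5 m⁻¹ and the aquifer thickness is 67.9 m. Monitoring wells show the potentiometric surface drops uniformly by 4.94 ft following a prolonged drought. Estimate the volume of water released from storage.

ΔV ≈ 6.44 × 10^5 m³

S = Ss × b = 4.2 × 10^-5 m⁻¹ × 67.9 m = 2.852 × 10^-3
Δh = 4.94 ft = 1.506 m
ΔV = S × A × Δh = 0.002852 × 1.5 × 10^8 m² × 1.506 m = 6.441 × 10^5 m³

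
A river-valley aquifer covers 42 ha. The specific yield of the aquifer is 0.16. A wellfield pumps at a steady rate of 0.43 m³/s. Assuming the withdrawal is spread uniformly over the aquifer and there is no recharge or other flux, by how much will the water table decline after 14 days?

A = 42 ha = 4.2 × 10^5 m²
Q = 0.43 m³/s = 37150 m³/d
ΔV = Q × t = 37150 m³/d × 14 d = 5.201 × 10^5 m³
Δh = ΔV / (Sy × A) = 5.201 × 10^5 / (0.16 × 4.2 × 10^5) = 7.74 m

Δh ≈ 7.74 m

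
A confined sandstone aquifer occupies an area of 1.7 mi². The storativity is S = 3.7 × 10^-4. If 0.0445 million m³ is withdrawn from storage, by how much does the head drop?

A = 1.7 mi² = 4.403 × 10^6 m²
ΔV = 0.0445 million m³ = 44500 m³
Δh = ΔV / (S × A) = 44500 m³ / (3.7 × 10^-4 × 4.403 × 10^6 m²) = 27.32 m

Δh ≈ 27.3 m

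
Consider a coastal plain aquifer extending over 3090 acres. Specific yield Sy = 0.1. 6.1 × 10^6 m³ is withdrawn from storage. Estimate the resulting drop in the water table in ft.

Δh ≈ 16 ft

A = 3090 acres = 1.25 × 10^7 m²
Δh = ΔV / (Sy × A) = 6.1 × 10^6 m³ / (0.1 × 1.25 × 10^7 m²) = 4.878 m
Δh = 4.878 m = 16 ft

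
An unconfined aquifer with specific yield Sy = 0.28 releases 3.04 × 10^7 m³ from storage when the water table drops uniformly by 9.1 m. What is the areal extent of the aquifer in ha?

A = ΔV / (Sy × Δh) = 3.04 × 10^7 / (0.28 × 9.1) = 1.193 × 10^7 m²
A = 1.193 × 10^7 m² = 1193 ha

A ≈ 1190 ha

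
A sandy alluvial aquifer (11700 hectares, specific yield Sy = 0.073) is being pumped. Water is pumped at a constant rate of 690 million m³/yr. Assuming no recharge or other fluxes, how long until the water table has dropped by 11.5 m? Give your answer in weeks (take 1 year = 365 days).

t ≈ 7.42 weeks

A = 11700 hectares = 1.17 × 10^8 m²
ΔV = Sy × A × Δh = 0.073 × 1.17 × 10^8 × 11.5 = 9.822 × 10^7 m³
Q = 690 million m³/yr = 1.89 × 10^6 m³/d
t = ΔV / Q = 9.822 × 10^7 m³ / 1.89 × 10^6 m³/d = 51.96 d
t = 51.96 d ≈ 7.423 weeks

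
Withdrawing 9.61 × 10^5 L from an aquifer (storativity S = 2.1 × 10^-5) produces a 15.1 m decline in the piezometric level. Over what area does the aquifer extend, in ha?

ΔV = 9.61 × 10^5 L = 961 m³
A = ΔV / (S × Δh) = 961 / (2.1 × 10^-5 × 15.1) = 3.031 × 10^6 m²
A = 3.031 × 10^6 m² = 303.1 ha

A ≈ 303 ha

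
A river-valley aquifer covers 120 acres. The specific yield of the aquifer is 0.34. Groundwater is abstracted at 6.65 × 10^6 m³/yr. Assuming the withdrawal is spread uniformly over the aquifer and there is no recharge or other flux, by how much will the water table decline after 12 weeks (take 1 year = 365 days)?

A = 120 acres = 4.856 × 10^5 m²
Q = 6.65 × 10^6 m³/yr = 18220 m³/d
t = 12 weeks = 84 d
ΔV = Q × t = 18220 m³/d × 84 d = 1.53 × 10^6 m³
Δh = ΔV / (Sy × A) = 1.53 × 10^6 / (0.34 × 4.856 × 10^5) = 9.269 m

Δh ≈ 9.27 m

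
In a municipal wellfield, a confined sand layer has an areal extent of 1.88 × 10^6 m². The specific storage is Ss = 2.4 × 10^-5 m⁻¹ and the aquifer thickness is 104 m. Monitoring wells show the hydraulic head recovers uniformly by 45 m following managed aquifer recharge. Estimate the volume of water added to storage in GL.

ΔV ≈ 0.211 GL

S = Ss × b = 2.4 × 10^-5 m⁻¹ × 104 m = 2.496 × 10^-3
ΔV = S × A × Δh = 0.002496 × 1.88 × 10^6 m² × 45 m = 2.112 × 10^5 m³
ΔV = 2.112 × 10^5 m³ = 0.2112 GL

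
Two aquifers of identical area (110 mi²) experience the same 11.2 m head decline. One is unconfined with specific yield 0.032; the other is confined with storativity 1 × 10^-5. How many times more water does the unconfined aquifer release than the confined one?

ΔV_u / ΔV_c ≈ 3200

A = 110 mi² = 2.849 × 10^8 m²
Unconfined: ΔV_u = Sy × A × Δh = 0.032 × 2.849 × 10^8 × 11.2 = 1.021 × 10^8 m³
Confined: ΔV_c = S × A × Δh = 1 × 10^-5 × 2.849 × 10^8 × 11.2 = 31910 m³
Ratio = ΔV_u / ΔV_c = Sy / S = 0.032 / 1 × 10^-5 = 3200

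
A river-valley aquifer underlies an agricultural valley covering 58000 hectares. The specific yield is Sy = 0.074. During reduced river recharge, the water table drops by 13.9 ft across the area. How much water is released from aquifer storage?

A = 58000 hectares = 5.8 × 10^8 m²
Δh = 13.9 ft = 4.237 m
ΔV = Sy × A × Δh = 0.074 × 5.8 × 10^8 m² × 4.237 m = 1.818 × 10^8 m³

ΔV ≈ 1.82 × 10^8 m³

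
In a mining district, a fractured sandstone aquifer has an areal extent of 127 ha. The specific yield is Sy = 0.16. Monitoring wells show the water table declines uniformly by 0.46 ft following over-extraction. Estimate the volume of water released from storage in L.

A = 127 ha = 1.27 × 10^6 m²
Δh = 0.46 ft = 0.1402 m
ΔV = Sy × A × Δh = 0.16 × 1.27 × 10^6 m² × 0.1402 m = 28490 m³
ΔV = 28490 m³ = 2.849 × 10^7 L

ΔV ≈ 2.85 × 10^7 L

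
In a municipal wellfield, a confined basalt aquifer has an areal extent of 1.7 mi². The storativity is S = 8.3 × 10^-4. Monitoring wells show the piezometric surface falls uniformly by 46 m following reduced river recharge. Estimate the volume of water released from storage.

ΔV ≈ 1.68 × 10^5 m³

A = 1.7 mi² = 4.403 × 10^6 m²
ΔV = S × A × Δh = 8.3 × 10^-4 × 4.403 × 10^6 m² × 46 m = 1.681 × 10^5 m³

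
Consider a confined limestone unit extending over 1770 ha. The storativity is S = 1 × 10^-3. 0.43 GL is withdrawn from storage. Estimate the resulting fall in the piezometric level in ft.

Δh ≈ 79.7 ft

A = 1770 ha = 1.77 × 10^7 m²
ΔV = 0.43 GL = 4.3 × 10^5 m³
Δh = ΔV / (S × A) = 4.3 × 10^5 m³ / (0.001 × 1.77 × 10^7 m²) = 24.29 m
Δh = 24.29 m = 79.7 ft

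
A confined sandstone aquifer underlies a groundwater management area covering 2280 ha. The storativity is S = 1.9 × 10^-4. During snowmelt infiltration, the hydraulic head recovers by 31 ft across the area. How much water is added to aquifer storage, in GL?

A = 2280 ha = 2.28 × 10^7 m²
Δh = 31 ft = 9.449 m
ΔV = S × A × Δh = 1.9 × 10^-4 × 2.28 × 10^7 m² × 9.449 m = 40930 m³
ΔV = 40930 m³ = 0.04093 GL

ΔV ≈ 0.0409 GL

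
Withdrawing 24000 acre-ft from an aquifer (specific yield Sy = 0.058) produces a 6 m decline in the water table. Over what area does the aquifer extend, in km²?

ΔV = 24000 acre-ft = 2.96 × 10^7 m³
A = ΔV / (Sy × Δh) = 2.96 × 10^7 / (0.058 × 6) = 8.507 × 10^7 m²
A = 8.507 × 10^7 m² = 85.07 km²

A ≈ 85.1 km²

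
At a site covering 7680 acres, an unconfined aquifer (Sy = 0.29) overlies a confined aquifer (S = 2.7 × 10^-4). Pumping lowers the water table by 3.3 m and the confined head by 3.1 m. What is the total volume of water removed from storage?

A = 7680 acres = 3.108 × 10^7 m²
Unconfined: ΔV_u = Sy × A × Δh_u = 0.29 × 3.108 × 10^7 × 3.3 = 2.974 × 10^7 m³
Confined: ΔV_c = S × A × Δh_c = 2.7 × 10^-4 × 3.108 × 10^7 × 3.1 = 26010 m³
Total ΔV = 2.974 × 10^7 + 26010 = 2.977 × 10^7 m³

ΔV ≈ 2.98 × 10^7 m³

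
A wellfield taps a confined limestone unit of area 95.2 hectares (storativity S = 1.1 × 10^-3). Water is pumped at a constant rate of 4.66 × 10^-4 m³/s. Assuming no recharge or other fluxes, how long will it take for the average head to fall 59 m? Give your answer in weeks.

t ≈ 219 weeks

A = 95.2 hectares = 9.52 × 10^5 m²
ΔV = S × A × Δh = 0.0011 × 9.52 × 10^5 × 59 = 61780 m³
Q = 4.66 × 10^-4 m³/s = 40.26 m³/d
t = ΔV / Q = 61780 m³ / 40.26 m³/d = 1535 d
t = 1535 d ≈ 219.2 weeks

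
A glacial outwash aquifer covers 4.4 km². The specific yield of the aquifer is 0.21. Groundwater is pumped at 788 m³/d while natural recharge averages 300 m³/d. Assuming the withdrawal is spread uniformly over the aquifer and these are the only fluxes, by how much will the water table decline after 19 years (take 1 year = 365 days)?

A = 4.4 km² = 4.4 × 10^6 m²
Net abstraction = 788 − 300 = 488 m³/d
t = 19 years = 6935 d
ΔV = Q × t = 488 m³/d × 6935 d = 3.384 × 10^6 m³
Δh = ΔV / (Sy × A) = 3.384 × 10^6 / (0.21 × 4.4 × 10^6) = 3.663 m

Δh ≈ 3.66 m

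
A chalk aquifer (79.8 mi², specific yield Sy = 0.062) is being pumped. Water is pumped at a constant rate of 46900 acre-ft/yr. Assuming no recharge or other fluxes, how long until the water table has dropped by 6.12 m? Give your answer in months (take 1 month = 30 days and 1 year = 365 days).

A = 79.8 mi² = 2.067 × 10^8 m²
ΔV = Sy × A × Δh = 0.062 × 2.067 × 10^8 × 6.12 = 7.842 × 10^7 m³
Q = 46900 acre-ft/yr = 1.585 × 10^5 m³/d
t = ΔV / Q = 7.842 × 10^7 m³ / 1.585 × 10^5 m³/d = 494.8 d
t = 494.8 d ≈ 16.49 months

t ≈ 16.5 months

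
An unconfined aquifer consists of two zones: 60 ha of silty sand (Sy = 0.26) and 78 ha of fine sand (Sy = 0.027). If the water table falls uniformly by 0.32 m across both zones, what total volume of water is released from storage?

ΔV ≈ 56700 m³

A₁ = 60 ha = 6 × 10^5 m²; A₂ = 78 ha = 7.8 × 10^5 m²
ΔV₁ = 0.26 × 6 × 10^5 × 0.32 = 49920 m³
ΔV₂ = 0.027 × 7.8 × 10^5 × 0.32 = 6739 m³
ΔV = ΔV₁ + ΔV₂ = 56660 m³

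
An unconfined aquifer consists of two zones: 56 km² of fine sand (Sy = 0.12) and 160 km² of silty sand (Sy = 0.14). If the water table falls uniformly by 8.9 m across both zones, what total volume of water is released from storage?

ΔV ≈ 2.59 × 10^8 m³

A₁ = 56 km² = 5.6 × 10^7 m²; A₂ = 160 km² = 1.6 × 10^8 m²
ΔV₁ = 0.12 × 5.6 × 10^7 × 8.9 = 5.981 × 10^7 m³
ΔV₂ = 0.14 × 1.6 × 10^8 × 8.9 = 1.994 × 10^8 m³
ΔV = ΔV₁ + ΔV₂ = 2.592 × 10^8 m³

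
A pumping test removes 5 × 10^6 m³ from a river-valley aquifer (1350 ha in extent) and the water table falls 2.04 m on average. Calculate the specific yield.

A = 1350 ha = 1.35 × 10^7 m²
Sy = ΔV / (A × Δh) = 5 × 10^6 m³ / (1.35 × 10^7 m² × 2.04 m) = 0.1816

Sy ≈ 0.18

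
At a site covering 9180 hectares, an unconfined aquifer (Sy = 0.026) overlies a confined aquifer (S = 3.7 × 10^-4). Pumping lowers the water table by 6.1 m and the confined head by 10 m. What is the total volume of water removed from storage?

A = 9180 hectares = 9.18 × 10^7 m²
Unconfined: ΔV_u = Sy × A × Δh_u = 0.026 × 9.18 × 10^7 × 6.1 = 1.456 × 10^7 m³
Confined: ΔV_c = S × A × Δh_c = 3.7 × 10^-4 × 9.18 × 10^7 × 10 = 3.397 × 10^5 m³
Total ΔV = 1.456 × 10^7 + 3.397 × 10^5 = 1.49 × 10^7 m³

ΔV ≈ 1.49 × 10^7 m³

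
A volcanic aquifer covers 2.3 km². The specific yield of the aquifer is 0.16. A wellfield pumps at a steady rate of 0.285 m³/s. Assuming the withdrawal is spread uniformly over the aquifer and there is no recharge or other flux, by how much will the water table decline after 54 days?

Δh ≈ 3.61 m

A = 2.3 km² = 2.3 × 10^6 m²
Q = 0.285 m³/s = 24620 m³/d
ΔV = Q × t = 24620 m³/d × 54 d = 1.33 × 10^6 m³
Δh = ΔV / (Sy × A) = 1.33 × 10^6 / (0.16 × 2.3 × 10^6) = 3.613 m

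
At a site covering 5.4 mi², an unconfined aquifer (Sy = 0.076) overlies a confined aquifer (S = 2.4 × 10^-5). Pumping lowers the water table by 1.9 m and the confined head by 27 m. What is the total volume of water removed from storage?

ΔV ≈ 2.03 × 10^6 m³

A = 5.4 mi² = 1.399 × 10^7 m²
Unconfined: ΔV_u = Sy × A × Δh_u = 0.076 × 1.399 × 10^7 × 1.9 = 2.02 × 10^6 m³
Confined: ΔV_c = S × A × Δh_c = 2.4 × 10^-5 × 1.399 × 10^7 × 27 = 9063 m³
Total ΔV = 2.02 × 10^6 + 9063 = 2.029 × 10^6 m³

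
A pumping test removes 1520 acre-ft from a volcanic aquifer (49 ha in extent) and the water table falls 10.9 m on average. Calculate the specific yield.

A = 49 ha = 4.9 × 10^5 m²
ΔV = 1520 acre-ft = 1.875 × 10^6 m³
Sy = ΔV / (A × Δh) = 1.875 × 10^6 m³ / (4.9 × 10^5 m² × 10.9 m) = 0.351

Sy ≈ 0.35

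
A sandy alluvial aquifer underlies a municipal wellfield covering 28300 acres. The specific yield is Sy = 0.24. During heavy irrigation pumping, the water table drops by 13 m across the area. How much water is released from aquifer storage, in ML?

A = 28300 acres = 1.145 × 10^8 m²
ΔV = Sy × A × Δh = 0.24 × 1.145 × 10^8 m² × 13 m = 3.573 × 10^8 m³
ΔV = 3.573 × 10^8 m³ = 3.573 × 10^5 ML

ΔV ≈ 3.57 × 10^5 ML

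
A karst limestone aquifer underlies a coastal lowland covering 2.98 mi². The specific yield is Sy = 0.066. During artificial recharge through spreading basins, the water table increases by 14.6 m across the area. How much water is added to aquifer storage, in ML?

ΔV ≈ 7440 ML

A = 2.98 mi² = 7.718 × 10^6 m²
ΔV = Sy × A × Δh = 0.066 × 7.718 × 10^6 m² × 14.6 m = 7.437 × 10^6 m³
ΔV = 7.437 × 10^6 m³ = 7437 ML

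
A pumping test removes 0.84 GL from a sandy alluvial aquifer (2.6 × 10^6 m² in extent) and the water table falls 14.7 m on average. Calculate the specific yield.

ΔV = 0.84 GL = 8.4 × 10^5 m³
Sy = ΔV / (A × Δh) = 8.4 × 10^5 m³ / (2.6 × 10^6 m² × 14.7 m) = 0.02198

Sy ≈ 0.022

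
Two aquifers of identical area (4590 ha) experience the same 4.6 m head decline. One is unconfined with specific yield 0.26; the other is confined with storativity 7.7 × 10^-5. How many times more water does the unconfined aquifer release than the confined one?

A = 4590 ha = 4.59 × 10^7 m²
Unconfined: ΔV_u = Sy × A × Δh = 0.26 × 4.59 × 10^7 × 4.6 = 5.49 × 10^7 m³
Confined: ΔV_c = S × A × Δh = 7.7 × 10^-5 × 4.59 × 10^7 × 4.6 = 16260 m³
Ratio = ΔV_u / ΔV_c = Sy / S = 0.26 / 7.7 × 10^-5 = 3377

ΔV_u / ΔV_c ≈ 3380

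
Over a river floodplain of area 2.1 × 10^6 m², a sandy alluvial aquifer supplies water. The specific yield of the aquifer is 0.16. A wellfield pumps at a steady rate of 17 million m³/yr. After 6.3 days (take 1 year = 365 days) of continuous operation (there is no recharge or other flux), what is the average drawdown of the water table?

Δh ≈ 0.873 m

Q = 17 million m³/yr = 46580 m³/d
ΔV = Q × t = 46580 m³/d × 6.3 d = 2.934 × 10^5 m³
Δh = ΔV / (Sy × A) = 2.934 × 10^5 / (0.16 × 2.1 × 10^6) = 0.8733 m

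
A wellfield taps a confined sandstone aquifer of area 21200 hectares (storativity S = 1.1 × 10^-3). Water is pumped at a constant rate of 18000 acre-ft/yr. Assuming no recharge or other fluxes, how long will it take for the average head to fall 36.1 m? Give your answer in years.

t ≈ 0.379 years

A = 21200 hectares = 2.12 × 10^8 m²
ΔV = S × A × Δh = 0.0011 × 2.12 × 10^8 × 36.1 = 8.419 × 10^6 m³
Q = 18000 acre-ft/yr = 60830 m³/d
t = ΔV / Q = 8.419 × 10^6 m³ / 60830 m³/d = 138.4 d
t = 138.4 d ≈ 0.3792 years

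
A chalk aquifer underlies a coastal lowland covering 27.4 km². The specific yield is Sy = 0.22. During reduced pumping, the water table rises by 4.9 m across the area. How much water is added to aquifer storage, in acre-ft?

ΔV ≈ 23900 acre-ft

A = 27.4 km² = 2.74 × 10^7 m²
ΔV = Sy × A × Δh = 0.22 × 2.74 × 10^7 m² × 4.9 m = 2.954 × 10^7 m³
ΔV = 2.954 × 10^7 m³ = 23950 acre-ft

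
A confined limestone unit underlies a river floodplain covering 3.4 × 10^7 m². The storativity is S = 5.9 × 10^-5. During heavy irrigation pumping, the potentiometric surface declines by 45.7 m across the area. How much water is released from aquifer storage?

ΔV ≈ 91700 m³

ΔV = S × A × Δh = 5.9 × 10^-5 × 3.4 × 10^7 m² × 45.7 m = 91670 m³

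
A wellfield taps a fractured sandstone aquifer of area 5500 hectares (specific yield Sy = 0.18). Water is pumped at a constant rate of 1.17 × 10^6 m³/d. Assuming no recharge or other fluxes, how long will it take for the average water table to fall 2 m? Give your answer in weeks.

A = 5500 hectares = 5.5 × 10^7 m²
ΔV = Sy × A × Δh = 0.18 × 5.5 × 10^7 × 2 = 1.98 × 10^7 m³
t = ΔV / Q = 1.98 × 10^7 m³ / 1.17 × 10^6 m³/d = 16.92 d
t = 16.92 d ≈ 2.418 weeks

t ≈ 2.42 weeks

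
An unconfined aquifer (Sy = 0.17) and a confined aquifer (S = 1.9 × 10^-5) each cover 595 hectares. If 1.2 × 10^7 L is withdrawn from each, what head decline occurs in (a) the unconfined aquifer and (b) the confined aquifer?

Δh_u ≈ 0.0119 m; Δh_c ≈ 106 m

A = 595 hectares = 5.95 × 10^6 m²
ΔV = 1.2 × 10^7 L = 12000 m³
Unconfined: Δh_u = ΔV/(Sy·A) = 12000/(0.17 × 5.95 × 10^6) = 0.01186 m
Confined: Δh_c = ΔV/(S·A) = 12000/(1.9 × 10^-5 × 5.95 × 10^6) = 106.1 m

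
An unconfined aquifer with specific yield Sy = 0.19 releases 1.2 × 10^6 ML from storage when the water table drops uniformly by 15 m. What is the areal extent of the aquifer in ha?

ΔV = 1.2 × 10^6 ML = 1.2 × 10^9 m³
A = ΔV / (Sy × Δh) = 1.2 × 10^9 / (0.19 × 15) = 4.211 × 10^8 m²
A = 4.211 × 10^8 m² = 42110 ha

A ≈ 42100 ha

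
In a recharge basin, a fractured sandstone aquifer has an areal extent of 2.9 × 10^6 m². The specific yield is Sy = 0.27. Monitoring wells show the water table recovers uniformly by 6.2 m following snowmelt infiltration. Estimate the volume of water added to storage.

ΔV = Sy × A × Δh = 0.27 × 2.9 × 10^6 m² × 6.2 m = 4.855 × 10^6 m³

ΔV ≈ 4.85 × 10^6 m³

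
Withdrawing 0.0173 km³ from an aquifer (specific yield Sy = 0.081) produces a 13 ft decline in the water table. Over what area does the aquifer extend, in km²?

A ≈ 53.9 km²

Δh = 13 ft = 3.962 m
ΔV = 0.0173 km³ = 1.73 × 10^7 m³
A = ΔV / (Sy × Δh) = 1.73 × 10^7 / (0.081 × 3.962) = 5.39 × 10^7 m²
A = 5.39 × 10^7 m² = 53.9 km²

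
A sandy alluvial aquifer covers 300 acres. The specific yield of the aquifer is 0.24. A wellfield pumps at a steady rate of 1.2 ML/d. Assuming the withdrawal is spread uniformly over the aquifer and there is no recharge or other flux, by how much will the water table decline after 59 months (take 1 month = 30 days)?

A = 300 acres = 1.214 × 10^6 m²
Q = 1.2 ML/d = 1200 m³/d
t = 59 months = 1770 d
ΔV = Q × t = 1200 m³/d × 1770 d = 2.124 × 10^6 m³
Δh = ΔV / (Sy × A) = 2.124 × 10^6 / (0.24 × 1.214 × 10^6) = 7.29 m

Δh ≈ 7.29 m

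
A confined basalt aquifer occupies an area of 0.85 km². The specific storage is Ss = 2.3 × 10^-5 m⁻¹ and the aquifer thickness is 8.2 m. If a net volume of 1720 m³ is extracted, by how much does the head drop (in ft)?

Δh ≈ 35.2 ft

S = Ss × b = 2.3 × 10^-5 m⁻¹ × 8.2 m = 1.886 × 10^-4
A = 0.85 km² = 8.5 × 10^5 m²
Δh = ΔV / (S × A) = 1720 m³ / (1.886 × 10^-4 × 8.5 × 10^5 m²) = 10.73 m
Δh = 10.73 m = 35.2 ft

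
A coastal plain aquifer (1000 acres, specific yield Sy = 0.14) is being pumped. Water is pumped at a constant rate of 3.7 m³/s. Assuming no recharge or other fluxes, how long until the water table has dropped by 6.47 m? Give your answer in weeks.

A = 1000 acres = 4.047 × 10^6 m²
ΔV = Sy × A × Δh = 0.14 × 4.047 × 10^6 × 6.47 = 3.666 × 10^6 m³
Q = 3.7 m³/s = 3.197 × 10^5 m³/d
t = ΔV / Q = 3.666 × 10^6 m³ / 3.197 × 10^5 m³/d = 11.47 d
t = 11.47 d ≈ 1.638 weeks

t ≈ 1.64 weeks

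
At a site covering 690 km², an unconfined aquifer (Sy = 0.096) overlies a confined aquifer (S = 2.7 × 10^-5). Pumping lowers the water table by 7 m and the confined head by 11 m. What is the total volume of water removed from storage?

A = 690 km² = 6.9 × 10^8 m²
Unconfined: ΔV_u = Sy × A × Δh_u = 0.096 × 6.9 × 10^8 × 7 = 4.637 × 10^8 m³
Confined: ΔV_c = S × A × Δh_c = 2.7 × 10^-5 × 6.9 × 10^8 × 11 = 2.049 × 10^5 m³
Total ΔV = 4.637 × 10^8 + 2.049 × 10^5 = 4.639 × 10^8 m³

ΔV ≈ 4.64 × 10^8 m³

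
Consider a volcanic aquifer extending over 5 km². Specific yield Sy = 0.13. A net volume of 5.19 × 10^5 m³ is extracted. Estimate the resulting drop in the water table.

A = 5 km² = 5 × 10^6 m²
Δh = ΔV / (Sy × A) = 5.19 × 10^5 m³ / (0.13 × 5 × 10^6 m²) = 0.7985 m

Δh ≈ 0.798 m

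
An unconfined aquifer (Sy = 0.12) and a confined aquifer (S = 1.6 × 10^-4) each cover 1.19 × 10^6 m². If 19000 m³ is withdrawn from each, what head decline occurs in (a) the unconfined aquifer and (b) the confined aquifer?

Unconfined: Δh_u = ΔV/(Sy·A) = 19000/(0.12 × 1.19 × 10^6) = 0.1331 m
Confined: Δh_c = ΔV/(S·A) = 19000/(1.6 × 10^-4 × 1.19 × 10^6) = 99.79 m

Δh_u ≈ 0.133 m; Δh_c ≈ 99.8 m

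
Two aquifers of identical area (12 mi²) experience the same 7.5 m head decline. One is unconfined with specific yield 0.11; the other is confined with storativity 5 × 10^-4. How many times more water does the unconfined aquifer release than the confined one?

A = 12 mi² = 3.108 × 10^7 m²
Unconfined: ΔV_u = Sy × A × Δh = 0.11 × 3.108 × 10^7 × 7.5 = 2.564 × 10^7 m³
Confined: ΔV_c = S × A × Δh = 5 × 10^-4 × 3.108 × 10^7 × 7.5 = 1.165 × 10^5 m³
Ratio = ΔV_u / ΔV_c = Sy / S = 0.11 / 5 × 10^-4 = 220

ΔV_u / ΔV_c ≈ 220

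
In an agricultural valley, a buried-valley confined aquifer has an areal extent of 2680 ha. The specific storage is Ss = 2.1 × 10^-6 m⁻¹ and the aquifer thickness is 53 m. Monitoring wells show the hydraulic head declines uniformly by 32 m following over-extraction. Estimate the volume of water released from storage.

S = Ss × b = 2.1 × 10^-6 m⁻¹ × 53 m = 1.113 × 10^-4
A = 2680 ha = 2.68 × 10^7 m²
ΔV = S × A × Δh = 1.113 × 10^-4 × 2.68 × 10^7 m² × 32 m = 95450 m³

ΔV ≈ 95500 m³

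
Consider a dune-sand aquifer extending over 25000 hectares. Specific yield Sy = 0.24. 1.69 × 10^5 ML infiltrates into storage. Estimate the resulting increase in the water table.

A = 25000 hectares = 2.5 × 10^8 m²
ΔV = 1.69 × 10^5 ML = 1.69 × 10^8 m³
Δh = ΔV / (Sy × A) = 1.69 × 10^8 m³ / (0.24 × 2.5 × 10^8 m²) = 2.817 m

Δh ≈ 2.82 m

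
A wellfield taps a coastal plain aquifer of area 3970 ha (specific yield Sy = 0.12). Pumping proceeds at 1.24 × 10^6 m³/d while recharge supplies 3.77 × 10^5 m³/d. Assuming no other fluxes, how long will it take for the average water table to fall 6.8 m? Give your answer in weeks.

A = 3970 ha = 3.97 × 10^7 m²
ΔV = Sy × A × Δh = 0.12 × 3.97 × 10^7 × 6.8 = 3.24 × 10^7 m³
Net withdrawal = 1.24 × 10^6 − 3.77 × 10^5 = 8.63 × 10^5 m³/d
t = ΔV / Q = 3.24 × 10^7 m³ / 8.63 × 10^5 m³/d = 37.54 d
t = 37.54 d ≈ 5.363 weeks

t ≈ 5.36 weeks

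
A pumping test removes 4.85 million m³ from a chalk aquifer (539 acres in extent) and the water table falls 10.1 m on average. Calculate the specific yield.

A = 539 acres = 2.181 × 10^6 m²
ΔV = 4.85 million m³ = 4.85 × 10^6 m³
Sy = ΔV / (A × Δh) = 4.85 × 10^6 m³ / (2.181 × 10^6 m² × 10.1 m) = 0.2201

Sy ≈ 0.22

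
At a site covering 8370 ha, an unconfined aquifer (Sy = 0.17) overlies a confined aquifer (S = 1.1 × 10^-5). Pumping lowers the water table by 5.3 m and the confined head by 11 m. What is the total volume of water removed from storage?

A = 8370 ha = 8.37 × 10^7 m²
Unconfined: ΔV_u = Sy × A × Δh_u = 0.17 × 8.37 × 10^7 × 5.3 = 7.541 × 10^7 m³
Confined: ΔV_c = S × A × Δh_c = 1.1 × 10^-5 × 8.37 × 10^7 × 11 = 10130 m³
Total ΔV = 7.541 × 10^7 + 10130 = 7.542 × 10^7 m³

ΔV ≈ 7.54 × 10^7 m³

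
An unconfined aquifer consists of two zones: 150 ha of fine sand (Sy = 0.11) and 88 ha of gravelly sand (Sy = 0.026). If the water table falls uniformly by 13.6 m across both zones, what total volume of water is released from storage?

ΔV ≈ 2.56 × 10^6 m³

A₁ = 150 ha = 1.5 × 10^6 m²; A₂ = 88 ha = 8.8 × 10^5 m²
ΔV₁ = 0.11 × 1.5 × 10^6 × 13.6 = 2.244 × 10^6 m³
ΔV₂ = 0.026 × 8.8 × 10^5 × 13.6 = 3.112 × 10^5 m³
ΔV = ΔV₁ + ΔV₂ = 2.555 × 10^6 m³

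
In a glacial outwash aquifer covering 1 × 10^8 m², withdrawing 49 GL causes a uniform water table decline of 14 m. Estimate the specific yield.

ΔV = 49 GL = 4.9 × 10^7 m³
Sy = ΔV / (A × Δh) = 4.9 × 10^7 m³ / (1 × 10^8 m² × 14 m) = 0.035

Sy ≈ 0.035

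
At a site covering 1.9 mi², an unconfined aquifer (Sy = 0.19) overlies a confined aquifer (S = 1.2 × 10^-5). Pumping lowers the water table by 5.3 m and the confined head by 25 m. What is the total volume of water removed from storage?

ΔV ≈ 4.96 × 10^6 m³

A = 1.9 mi² = 4.921 × 10^6 m²
Unconfined: ΔV_u = Sy × A × Δh_u = 0.19 × 4.921 × 10^6 × 5.3 = 4.955 × 10^6 m³
Confined: ΔV_c = S × A × Δh_c = 1.2 × 10^-5 × 4.921 × 10^6 × 25 = 1476 m³
Total ΔV = 4.955 × 10^6 + 1476 = 4.957 × 10^6 m³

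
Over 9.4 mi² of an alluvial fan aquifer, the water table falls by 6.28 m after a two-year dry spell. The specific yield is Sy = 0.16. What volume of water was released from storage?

ΔV ≈ 2.45 × 10^7 m³

A = 9.4 mi² = 2.435 × 10^7 m²
ΔV = Sy × A × Δh = 0.16 × 2.435 × 10^7 m² × 6.28 m = 2.446 × 10^7 m³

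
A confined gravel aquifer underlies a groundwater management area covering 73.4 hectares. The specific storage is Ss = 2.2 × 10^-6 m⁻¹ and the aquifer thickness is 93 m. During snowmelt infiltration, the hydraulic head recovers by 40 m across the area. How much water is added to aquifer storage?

S = Ss × b = 2.2 × 10^-6 m⁻¹ × 93 m = 2.046 × 10^-4
A = 73.4 hectares = 7.34 × 10^5 m²
ΔV = S × A × Δh = 2.046 × 10^-4 × 7.34 × 10^5 m² × 40 m = 6007 m³

ΔV ≈ 6010 m³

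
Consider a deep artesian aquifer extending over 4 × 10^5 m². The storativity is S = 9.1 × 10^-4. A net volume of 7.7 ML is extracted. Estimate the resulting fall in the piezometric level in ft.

Δh ≈ 69.4 ft

ΔV = 7.7 ML = 7700 m³
Δh = ΔV / (S × A) = 7700 m³ / (9.1 × 10^-4 × 4 × 10^5 m²) = 21.15 m
Δh = 21.15 m = 69.4 ft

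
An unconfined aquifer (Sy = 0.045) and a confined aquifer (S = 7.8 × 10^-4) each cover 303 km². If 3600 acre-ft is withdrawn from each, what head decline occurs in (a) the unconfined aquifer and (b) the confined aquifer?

A = 303 km² = 3.03 × 10^8 m²
ΔV = 3600 acre-ft = 4.441 × 10^6 m³
Unconfined: Δh_u = ΔV/(Sy·A) = 4.441 × 10^6/(0.045 × 3.03 × 10^8) = 0.3257 m
Confined: Δh_c = ΔV/(S·A) = 4.441 × 10^6/(7.8 × 10^-4 × 3.03 × 10^8) = 18.79 m

Δh_u ≈ 0.326 m; Δh_c ≈ 18.8 m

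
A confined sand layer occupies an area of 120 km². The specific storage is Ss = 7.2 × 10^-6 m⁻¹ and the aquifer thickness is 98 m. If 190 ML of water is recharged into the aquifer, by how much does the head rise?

S = Ss × b = 7.2 × 10^-6 m⁻¹ × 98 m = 7.056 × 10^-4
A = 120 km² = 1.2 × 10^8 m²
ΔV = 190 ML = 1.9 × 10^5 m³
Δh = ΔV / (S × A) = 1.9 × 10^5 m³ / (7.056 × 10^-4 × 1.2 × 10^8 m²) = 2.244 m

Δh ≈ 2.24 m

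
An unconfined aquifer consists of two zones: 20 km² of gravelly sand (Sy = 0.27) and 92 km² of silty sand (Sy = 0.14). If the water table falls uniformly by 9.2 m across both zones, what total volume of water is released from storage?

ΔV ≈ 1.68 × 10^8 m³

A₁ = 20 km² = 2 × 10^7 m²; A₂ = 92 km² = 9.2 × 10^7 m²
ΔV₁ = 0.27 × 2 × 10^7 × 9.2 = 4.968 × 10^7 m³
ΔV₂ = 0.14 × 9.2 × 10^7 × 9.2 = 1.185 × 10^8 m³
ΔV = ΔV₁ + ΔV₂ = 1.682 × 10^8 m³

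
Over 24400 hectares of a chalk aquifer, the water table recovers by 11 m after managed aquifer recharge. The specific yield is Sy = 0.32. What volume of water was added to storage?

A = 24400 hectares = 2.44 × 10^8 m²
ΔV = Sy × A × Δh = 0.32 × 2.44 × 10^8 m² × 11 m = 8.589 × 10^8 m³

ΔV ≈ 8.59 × 10^8 m³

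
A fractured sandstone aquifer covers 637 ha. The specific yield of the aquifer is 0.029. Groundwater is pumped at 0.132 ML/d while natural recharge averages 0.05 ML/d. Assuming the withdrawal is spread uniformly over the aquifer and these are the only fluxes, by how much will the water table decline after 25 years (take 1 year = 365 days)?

A = 637 ha = 6.37 × 10^6 m²
Net abstraction = 0.132 − 0.05 = 0.082 ML/d
Q_net = 0.082 ML/d = 82 m³/d
t = 25 years = 9125 d
ΔV = Q × t = 82 m³/d × 9125 d = 7.482 × 10^5 m³
Δh = ΔV / (Sy × A) = 7.482 × 10^5 / (0.029 × 6.37 × 10^6) = 4.051 m

Δh ≈ 4.05 m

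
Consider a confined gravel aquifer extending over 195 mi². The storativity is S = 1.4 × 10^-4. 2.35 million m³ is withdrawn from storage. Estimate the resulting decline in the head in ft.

A = 195 mi² = 5.05 × 10^8 m²
ΔV = 2.35 million m³ = 2.35 × 10^6 m³
Δh = ΔV / (S × A) = 2.35 × 10^6 m³ / (1.4 × 10^-4 × 5.05 × 10^8 m²) = 33.24 m
Δh = 33.24 m = 109 ft

Δh ≈ 109 ft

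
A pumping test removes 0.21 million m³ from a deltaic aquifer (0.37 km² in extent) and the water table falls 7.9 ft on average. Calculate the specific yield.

Sy ≈ 0.24

A = 0.37 km² = 3.7 × 10^5 m²
Δh = 7.9 ft = 2.408 m
ΔV = 0.21 million m³ = 2.1 × 10^5 m³
Sy = ΔV / (A × Δh) = 2.1 × 10^5 m³ / (3.7 × 10^5 m² × 2.408 m) = 0.2357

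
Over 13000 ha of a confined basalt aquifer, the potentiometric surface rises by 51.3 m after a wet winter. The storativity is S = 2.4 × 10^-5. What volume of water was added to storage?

ΔV ≈ 1.6 × 10^5 m³

A = 13000 ha = 1.3 × 10^8 m²
ΔV = S × A × Δh = 2.4 × 10^-5 × 1.3 × 10^8 m² × 51.3 m = 1.601 × 10^5 m³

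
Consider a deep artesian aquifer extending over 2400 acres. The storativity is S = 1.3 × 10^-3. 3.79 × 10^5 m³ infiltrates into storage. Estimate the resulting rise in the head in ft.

Δh ≈ 98.5 ft

A = 2400 acres = 9.712 × 10^6 m²
Δh = ΔV / (S × A) = 3.79 × 10^5 m³ / (0.0013 × 9.712 × 10^6 m²) = 30.02 m
Δh = 30.02 m = 98.48 ft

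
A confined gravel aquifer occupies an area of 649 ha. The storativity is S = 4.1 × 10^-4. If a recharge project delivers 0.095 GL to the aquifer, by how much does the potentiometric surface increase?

A = 649 ha = 6.49 × 10^6 m²
ΔV = 0.095 GL = 95000 m³
Δh = ΔV / (S × A) = 95000 m³ / (4.1 × 10^-4 × 6.49 × 10^6 m²) = 35.7 m

Δh ≈ 35.7 m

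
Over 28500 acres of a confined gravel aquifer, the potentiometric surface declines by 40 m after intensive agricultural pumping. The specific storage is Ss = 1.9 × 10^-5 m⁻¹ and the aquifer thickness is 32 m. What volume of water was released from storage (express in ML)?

ΔV ≈ 2800 ML

S = Ss × b = 1.9 × 10^-5 m⁻¹ × 32 m = 6.08 × 10^-4
A = 28500 acres = 1.153 × 10^8 m²
ΔV = S × A × Δh = 6.08 × 10^-4 × 1.153 × 10^8 m² × 40 m = 2.805 × 10^6 m³
ΔV = 2.805 × 10^6 m³ = 2805 ML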